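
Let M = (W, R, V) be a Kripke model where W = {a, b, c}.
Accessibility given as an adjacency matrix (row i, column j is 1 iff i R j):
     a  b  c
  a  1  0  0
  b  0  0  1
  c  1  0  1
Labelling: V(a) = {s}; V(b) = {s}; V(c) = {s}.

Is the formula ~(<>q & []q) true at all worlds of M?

Yes

Let φ = ~(<>q & []q). Evaluate φ at each world:
  a (successors {a}): φ is true.
  b (successors {c}): φ is true.
  c (successors {a, c}): φ is true.
For instance, at a:
  At a: <>q & []q is false, so ~(<>q & []q) is true.
    At a: <>q is false, []q is false, so <>q & []q is false.
      At a: <>q requires q at some successor in {a}.
        At a: q is false.
      So <>q is false at a.
      At a: []q requires q at every successor {a}.
        q fails at a, so []q is false at a.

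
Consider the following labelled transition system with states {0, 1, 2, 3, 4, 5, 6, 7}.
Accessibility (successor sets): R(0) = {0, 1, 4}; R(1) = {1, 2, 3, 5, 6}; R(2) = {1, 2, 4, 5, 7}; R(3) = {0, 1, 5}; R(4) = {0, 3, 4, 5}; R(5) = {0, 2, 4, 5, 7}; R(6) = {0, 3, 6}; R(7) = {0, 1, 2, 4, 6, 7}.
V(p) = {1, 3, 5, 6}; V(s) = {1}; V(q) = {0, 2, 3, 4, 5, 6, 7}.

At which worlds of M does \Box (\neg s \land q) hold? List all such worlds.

Recall that \Box ψ holds at a world iff ψ holds at every accessible world, and \Diamond ψ holds iff ψ holds at some accessible world.
Let φ = \Box (\neg s \land q). Evaluate φ at each world:
  0 (successors {0, 1, 4}): φ is false.
  1 (successors {1, 2, 3, 5, 6}): φ is false.
  2 (successors {1, 2, 4, 5, 7}): φ is false.
  3 (successors {0, 1, 5}): φ is false.
  4 (successors {0, 3, 4, 5}): φ is true.
  5 (successors {0, 2, 4, 5, 7}): φ is true.
  6 (successors {0, 3, 6}): φ is true.
  7 (successors {0, 1, 2, 4, 6, 7}): φ is false.
For instance, at 3:
  At 3: \Box (\neg s \land q) requires \neg s \land q at every successor {0, 1, 5}.
    \neg s \land q fails at 1, so \Box (\neg s \land q) is false at 3.
Satisfying worlds: {4, 5, 6}

4, 5, 6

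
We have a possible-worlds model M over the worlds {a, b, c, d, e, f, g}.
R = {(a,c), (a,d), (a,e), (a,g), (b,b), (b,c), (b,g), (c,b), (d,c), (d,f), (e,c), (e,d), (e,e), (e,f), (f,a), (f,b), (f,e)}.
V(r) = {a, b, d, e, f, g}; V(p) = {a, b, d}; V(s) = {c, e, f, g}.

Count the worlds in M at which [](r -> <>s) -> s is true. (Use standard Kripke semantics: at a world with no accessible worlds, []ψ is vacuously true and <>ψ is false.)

Let φ = [](r -> <>s) -> s. Evaluate φ at each world:
  a (successors {c, d, e, g}): φ is true.
  b (successors {b, c, g}): φ is true.
  c (successors {b}): φ is true.
  d (successors {c, f}): φ is false.
  e (successors {c, d, e, f}): φ is true.
  f (successors {a, b, e}): φ is true.
  g (successors ∅): φ is true.
For instance, at b:
  At b: [](r -> <>s) is false, s is false, so [](r -> <>s) -> s is true.
    At b: [](r -> <>s) requires r -> <>s at every successor {b, c, g}.
      r -> <>s fails at g, so [](r -> <>s) is false at b.
Satisfying worlds: {a, b, c, e, f, g}

6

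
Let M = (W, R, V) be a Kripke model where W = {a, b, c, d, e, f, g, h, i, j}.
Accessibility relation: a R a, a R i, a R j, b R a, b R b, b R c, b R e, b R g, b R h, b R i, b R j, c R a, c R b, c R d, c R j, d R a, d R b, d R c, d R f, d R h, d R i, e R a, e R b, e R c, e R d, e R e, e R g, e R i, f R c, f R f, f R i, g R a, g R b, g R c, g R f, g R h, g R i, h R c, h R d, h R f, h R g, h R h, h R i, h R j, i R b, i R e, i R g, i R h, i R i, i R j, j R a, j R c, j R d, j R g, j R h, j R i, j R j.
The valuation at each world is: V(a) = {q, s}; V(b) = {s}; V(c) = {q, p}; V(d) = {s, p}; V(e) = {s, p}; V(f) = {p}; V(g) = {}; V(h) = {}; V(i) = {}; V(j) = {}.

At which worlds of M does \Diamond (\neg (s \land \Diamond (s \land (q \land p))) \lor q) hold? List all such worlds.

a, b, c, d, e, f, g, h, i, j

Let φ = \Diamond (\neg (s \land \Diamond (s \land (q \land p))) \lor q). Evaluate φ at each world:
  a (successors {a, i, j}): φ is true.
  b (successors {a, b, c, e, g, h, i, j}): φ is true.
  c (successors {a, b, d, j}): φ is true.
  d (successors {a, b, c, f, h, i}): φ is true.
  e (successors {a, b, c, d, e, g, i}): φ is true.
  f (successors {c, f, i}): φ is true.
  g (successors {a, b, c, f, h, i}): φ is true.
  h (successors {c, d, f, g, h, i, j}): φ is true.
  i (successors {b, e, g, h, i, j}): φ is true.
  j (successors {a, c, d, g, h, i, j}): φ is true.
For instance, at i:
  At i: \Diamond (\neg (s \land \Diamond (s \land (q \land p))) \lor q) requires \neg (s \land \Diamond (s \land (q \land p))) \lor q at some successor in {b, e, g, h, i, j}.
    \neg (s \land \Diamond (s \land (q \land p))) \lor q holds at b, so \Diamond (\neg (s \land \Diamond (s \land (q \land p))) \lor q) is true at i.
      At b: \neg (s \land \Diamond (s \land (q \land p))) is true, q is false, so \neg (s \land \Diamond (s \land (q \land p))) \lor q is true.
Satisfying worlds: {a, b, c, d, e, f, g, h, i, j}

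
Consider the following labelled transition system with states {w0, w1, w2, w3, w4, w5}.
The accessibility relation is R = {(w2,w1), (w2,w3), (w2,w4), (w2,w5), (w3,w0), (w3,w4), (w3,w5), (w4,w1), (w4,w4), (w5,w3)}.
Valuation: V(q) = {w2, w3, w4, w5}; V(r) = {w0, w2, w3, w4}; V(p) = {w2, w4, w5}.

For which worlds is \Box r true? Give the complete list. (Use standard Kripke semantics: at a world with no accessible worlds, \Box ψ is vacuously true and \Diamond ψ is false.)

Recall that \Box ψ holds at a world iff ψ holds at every accessible world, and \Diamond ψ holds iff ψ holds at some accessible world.
Let φ = \Box r. Evaluate φ at each world:
  w0 (successors ∅): φ is true.
  w1 (successors ∅): φ is true.
  w2 (successors {w1, w3, w4, w5}): φ is false.
  w3 (successors {w0, w4, w5}): φ is false.
  w4 (successors {w1, w4}): φ is false.
  w5 (successors {w3}): φ is true.
For instance, at w5:
  At w5: \Box r requires r at every successor {w3}.
    At w3: r is true.
  So \Box r is true at w5.
Satisfying worlds: {w0, w1, w5}

w0, w1, w5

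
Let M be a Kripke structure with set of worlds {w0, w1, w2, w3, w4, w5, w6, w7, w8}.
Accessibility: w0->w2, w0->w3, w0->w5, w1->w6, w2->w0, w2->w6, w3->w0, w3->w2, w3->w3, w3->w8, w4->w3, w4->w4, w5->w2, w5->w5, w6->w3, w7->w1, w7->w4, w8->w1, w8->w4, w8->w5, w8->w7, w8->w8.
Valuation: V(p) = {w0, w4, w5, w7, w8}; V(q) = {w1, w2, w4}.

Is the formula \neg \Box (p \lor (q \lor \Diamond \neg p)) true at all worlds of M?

Recall that \Box ψ holds at a world iff ψ holds at every accessible world, and \Diamond ψ holds iff ψ holds at some accessible world.
Let φ = \neg \Box (p \lor (q \lor \Diamond \neg p)). Evaluate φ at each world:
  w0 (successors {w2, w3, w5}): φ is false.
  w1 (successors {w6}): φ is false.
  w2 (successors {w0, w6}): φ is false.
  w3 (successors {w0, w2, w3, w8}): φ is false.
  w4 (successors {w3, w4}): φ is false.
  w5 (successors {w2, w5}): φ is false.
  w6 (successors {w3}): φ is false.
  w7 (successors {w1, w4}): φ is false.
  w8 (successors {w1, w4, w5, w7, w8}): φ is false.
Detail at w0 (counterexample):
  At w0: \Box (p \lor (q \lor \Diamond \neg p)) is true, so \neg \Box (p \lor (q \lor \Diamond \neg p)) is false.
    At w0: \Box (p \lor (q \lor \Diamond \neg p)) requires p \lor (q \lor \Diamond \neg p) at every successor {w2, w3, w5}.
      At w2: p \lor (q \lor \Diamond \neg p) is true.
      At w3: p \lor (q \lor \Diamond \neg p) is true.
      At w5: p \lor (q \lor \Diamond \neg p) is true.
    So \Box (p \lor (q \lor \Diamond \neg p)) is true at w0.

No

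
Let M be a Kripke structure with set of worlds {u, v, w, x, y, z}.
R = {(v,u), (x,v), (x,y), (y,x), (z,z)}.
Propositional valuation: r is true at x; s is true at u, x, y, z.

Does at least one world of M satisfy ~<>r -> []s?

Let φ = ~<>r -> []s. Evaluate φ at each world:
  u (successors ∅): φ is true.
  v (successors {u}): φ is true.
  w (successors ∅): φ is true.
  x (successors {v, y}): φ is false.
  y (successors {x}): φ is true.
  z (successors {z}): φ is true.
Detail at u (witness):
  At u: ~<>r is true, []s is true, so ~<>r -> []s is true.
    At u: <>r is false, so ~<>r is true.
      At u: no accessible worlds, so <>r is false.
    At u: no accessible worlds, so []s holds vacuously.

Yes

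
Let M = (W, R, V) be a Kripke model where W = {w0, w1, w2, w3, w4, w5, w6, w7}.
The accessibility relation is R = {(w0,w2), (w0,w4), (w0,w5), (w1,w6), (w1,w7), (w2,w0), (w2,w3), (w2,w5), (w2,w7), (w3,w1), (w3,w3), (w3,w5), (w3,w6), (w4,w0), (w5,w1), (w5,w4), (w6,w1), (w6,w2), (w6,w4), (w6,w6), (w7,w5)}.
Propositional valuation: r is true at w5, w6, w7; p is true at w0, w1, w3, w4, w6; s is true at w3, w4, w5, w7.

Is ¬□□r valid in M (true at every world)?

Let φ = ¬□□r. Evaluate φ at each world:
  w0 (successors {w2, w4, w5}): φ is true.
  w1 (successors {w6, w7}): φ is true.
  w2 (successors {w0, w3, w5, w7}): φ is true.
  w3 (successors {w1, w3, w5, w6}): φ is true.
  w4 (successors {w0}): φ is true.
  w5 (successors {w1, w4}): φ is true.
  w6 (successors {w1, w2, w4, w6}): φ is true.
  w7 (successors {w5}): φ is true.
For instance, at w4:
  At w4: □□r is false, so ¬□□r is true.
    At w4: □□r requires □r at every successor {w0}.
      □r fails at w0, so □□r is false at w4.

Yes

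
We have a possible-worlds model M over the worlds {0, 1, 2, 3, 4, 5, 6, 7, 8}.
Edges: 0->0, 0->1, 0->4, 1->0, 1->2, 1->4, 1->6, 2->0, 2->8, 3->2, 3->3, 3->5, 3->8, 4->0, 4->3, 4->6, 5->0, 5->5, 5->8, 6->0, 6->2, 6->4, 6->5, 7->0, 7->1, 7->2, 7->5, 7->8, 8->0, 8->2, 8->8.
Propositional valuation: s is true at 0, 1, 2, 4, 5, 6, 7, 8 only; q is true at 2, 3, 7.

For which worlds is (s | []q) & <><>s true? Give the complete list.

Recall that []ψ holds at a world iff ψ holds at every accessible world, and <>ψ holds iff ψ holds at some accessible world.
Let φ = (s | []q) & <><>s. Evaluate φ at each world:
  0 (successors {0, 1, 4}): φ is true.
  1 (successors {0, 2, 4, 6}): φ is true.
  2 (successors {0, 8}): φ is true.
  3 (successors {2, 3, 5, 8}): φ is false.
  4 (successors {0, 3, 6}): φ is true.
  5 (successors {0, 5, 8}): φ is true.
  6 (successors {0, 2, 4, 5}): φ is true.
  7 (successors {0, 1, 2, 5, 8}): φ is true.
  8 (successors {0, 2, 8}): φ is true.
For instance, at 1:
  At 1: s | []q is true, <><>s is true, so (s | []q) & <><>s is true.
    At 1: s is true, []q is false, so s | []q is true.
      At 1: []q requires q at every successor {0, 2, 4, 6}.
        q fails at 0, so []q is false at 1.
    At 1: <><>s requires <>s at some successor in {0, 2, 4, 6}.
      <>s holds at 0, so <><>s is true at 1.
Satisfying worlds: {0, 1, 2, 4, 5, 6, 7, 8}

0, 1, 2, 4, 5, 6, 7, 8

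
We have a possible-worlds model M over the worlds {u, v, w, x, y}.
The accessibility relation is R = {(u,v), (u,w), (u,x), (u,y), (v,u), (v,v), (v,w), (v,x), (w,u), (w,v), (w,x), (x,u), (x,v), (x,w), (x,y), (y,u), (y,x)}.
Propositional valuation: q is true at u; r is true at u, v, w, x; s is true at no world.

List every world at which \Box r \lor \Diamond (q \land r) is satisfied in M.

Let φ = \Box r \lor \Diamond (q \land r). Evaluate φ at each world:
  u (successors {v, w, x, y}): φ is false.
  v (successors {u, v, w, x}): φ is true.
  w (successors {u, v, x}): φ is true.
  x (successors {u, v, w, y}): φ is true.
  y (successors {u, x}): φ is true.
For instance, at u:
  At u: \Box r is false, \Diamond (q \land r) is false, so \Box r \lor \Diamond (q \land r) is false.
    At u: \Box r requires r at every successor {v, w, x, y}.
      r fails at y, so \Box r is false at u.
    At u: \Diamond (q \land r) requires q \land r at some successor in {v, w, x, y}.
      At v: q \land r is false.
      At w: q \land r is false.
      At x: q \land r is false.
      At y: q \land r is false.
    So \Diamond (q \land r) is false at u.
Satisfying worlds: {v, w, x, y}

v, w, x, y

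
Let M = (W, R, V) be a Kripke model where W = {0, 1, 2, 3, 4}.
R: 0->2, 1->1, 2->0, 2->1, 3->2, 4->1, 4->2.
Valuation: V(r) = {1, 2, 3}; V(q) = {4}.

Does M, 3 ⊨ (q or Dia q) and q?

At 3: q or Dia q is false, q is false, so (q or Dia q) and q is false.
  At 3: q is false, Dia q is false, so q or Dia q is false.
    At 3: Dia q requires q at some successor in {2}.
      At 2: q is false.
    So Dia q is false at 3.

No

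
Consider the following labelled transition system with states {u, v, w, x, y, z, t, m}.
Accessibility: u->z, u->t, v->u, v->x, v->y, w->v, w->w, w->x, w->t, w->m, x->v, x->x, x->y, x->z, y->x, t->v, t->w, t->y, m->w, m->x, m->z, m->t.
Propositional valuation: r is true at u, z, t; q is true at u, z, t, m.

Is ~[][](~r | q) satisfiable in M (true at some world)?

Let φ = ~[][](~r | q). Evaluate φ at each world:
  u (successors {z, t}): φ is false.
  v (successors {u, x, y}): φ is false.
  w (successors {v, w, x, t, m}): φ is false.
  x (successors {v, x, y, z}): φ is false.
  y (successors {x}): φ is false.
  z (successors ∅): φ is false.
  t (successors {v, w, y}): φ is false.
  m (successors {w, x, z, t}): φ is false.
For instance, at m:
  At m: [][](~r | q) is true, so ~[][](~r | q) is false.
    At m: [][](~r | q) requires [](~r | q) at every successor {w, x, z, t}.
      At w: [](~r | q) is true.
      At x: [](~r | q) is true.
      At z: [](~r | q) is true.
      At t: [](~r | q) is true.
    So [][](~r | q) is true at m.

No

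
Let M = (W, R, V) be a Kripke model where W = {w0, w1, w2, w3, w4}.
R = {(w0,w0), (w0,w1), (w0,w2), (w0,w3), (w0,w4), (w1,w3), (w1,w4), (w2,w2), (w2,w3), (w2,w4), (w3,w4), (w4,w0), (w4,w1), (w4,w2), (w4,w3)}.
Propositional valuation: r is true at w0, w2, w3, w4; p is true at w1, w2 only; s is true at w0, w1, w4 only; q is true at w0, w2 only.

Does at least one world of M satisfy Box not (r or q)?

Let φ = Box not (r or q). Evaluate φ at each world:
  w0 (successors {w0, w1, w2, w3, w4}): φ is false.
  w1 (successors {w3, w4}): φ is false.
  w2 (successors {w2, w3, w4}): φ is false.
  w3 (successors {w4}): φ is false.
  w4 (successors {w0, w1, w2, w3}): φ is false.
For instance, at w4:
  At w4: Box not (r or q) requires not (r or q) at every successor {w0, w1, w2, w3}.
    not (r or q) fails at w0, so Box not (r or q) is false at w4.

No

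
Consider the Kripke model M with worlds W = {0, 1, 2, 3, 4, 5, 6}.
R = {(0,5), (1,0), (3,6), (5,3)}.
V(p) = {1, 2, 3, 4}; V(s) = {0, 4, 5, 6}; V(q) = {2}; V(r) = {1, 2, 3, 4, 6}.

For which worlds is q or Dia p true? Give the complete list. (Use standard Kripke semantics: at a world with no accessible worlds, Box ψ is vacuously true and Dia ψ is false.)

Recall that Dia ψ holds at a world iff ψ holds at some accessible world.
Let φ = q or Dia p. Evaluate φ at each world:
  0 (successors {5}): φ is false.
  1 (successors {0}): φ is false.
  2 (successors ∅): φ is true.
  3 (successors {6}): φ is false.
  4 (successors ∅): φ is false.
  5 (successors {3}): φ is true.
  6 (successors ∅): φ is false.
For instance, at 3:
  At 3: q is false, Dia p is false, so q or Dia p is false.
    At 3: Dia p requires p at some successor in {6}.
      At 6: p is false.
    So Dia p is false at 3.
Satisfying worlds: {2, 5}

2, 5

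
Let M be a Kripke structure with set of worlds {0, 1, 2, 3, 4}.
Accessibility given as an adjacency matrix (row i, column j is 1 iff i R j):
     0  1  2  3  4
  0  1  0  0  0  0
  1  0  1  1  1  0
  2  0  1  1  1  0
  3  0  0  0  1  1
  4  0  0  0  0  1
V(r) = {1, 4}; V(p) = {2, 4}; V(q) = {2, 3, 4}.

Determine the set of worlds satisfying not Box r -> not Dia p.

Let φ = not Box r -> not Dia p. Evaluate φ at each world:
  0 (successors {0}): φ is true.
  1 (successors {1, 2, 3}): φ is false.
  2 (successors {1, 2, 3}): φ is false.
  3 (successors {3, 4}): φ is false.
  4 (successors {4}): φ is true.
For instance, at 3:
  At 3: not Box r is true, not Dia p is false, so not Box r -> not Dia p is false.
    At 3: Box r is false, so not Box r is true.
      At 3: Box r requires r at every successor {3, 4}.
        r fails at 3, so Box r is false at 3.
    At 3: Dia p is true, so not Dia p is false.
      At 3: Dia p requires p at some successor in {3, 4}.
        p holds at 4, so Dia p is true at 3.
Satisfying worlds: {0, 4}

0, 4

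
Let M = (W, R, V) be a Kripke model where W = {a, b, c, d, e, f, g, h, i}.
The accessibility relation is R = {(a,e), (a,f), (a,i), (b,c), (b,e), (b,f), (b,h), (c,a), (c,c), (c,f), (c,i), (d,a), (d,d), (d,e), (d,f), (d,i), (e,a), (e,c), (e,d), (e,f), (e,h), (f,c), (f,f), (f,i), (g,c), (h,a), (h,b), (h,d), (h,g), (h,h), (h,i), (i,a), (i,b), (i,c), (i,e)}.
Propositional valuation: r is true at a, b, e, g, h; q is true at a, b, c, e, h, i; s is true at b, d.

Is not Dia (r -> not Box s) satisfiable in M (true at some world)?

Let φ = not Dia (r -> not Box s). Evaluate φ at each world:
  a (successors {e, f, i}): φ is false.
  b (successors {c, e, f, h}): φ is false.
  c (successors {a, c, f, i}): φ is false.
  d (successors {a, d, e, f, i}): φ is false.
  e (successors {a, c, d, f, h}): φ is false.
  f (successors {c, f, i}): φ is false.
  g (successors {c}): φ is false.
  h (successors {a, b, d, g, h, i}): φ is false.
  i (successors {a, b, c, e}): φ is false.
For instance, at c:
  At c: Dia (r -> not Box s) is true, so not Dia (r -> not Box s) is false.
    At c: Dia (r -> not Box s) requires r -> not Box s at some successor in {a, c, f, i}.
      r -> not Box s holds at a, so Dia (r -> not Box s) is true at c.

No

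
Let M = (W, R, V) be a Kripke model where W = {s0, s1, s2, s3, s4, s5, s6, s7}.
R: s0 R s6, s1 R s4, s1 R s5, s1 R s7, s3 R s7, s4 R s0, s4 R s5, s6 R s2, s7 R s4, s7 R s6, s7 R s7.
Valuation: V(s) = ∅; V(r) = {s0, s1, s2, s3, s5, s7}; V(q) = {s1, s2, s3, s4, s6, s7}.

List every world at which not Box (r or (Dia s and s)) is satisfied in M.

s0, s1, s7

Let φ = not Box (r or (Dia s and s)). Evaluate φ at each world:
  s0 (successors {s6}): φ is true.
  s1 (successors {s4, s5, s7}): φ is true.
  s2 (successors ∅): φ is false.
  s3 (successors {s7}): φ is false.
  s4 (successors {s0, s5}): φ is false.
  s5 (successors ∅): φ is false.
  s6 (successors {s2}): φ is false.
  s7 (successors {s4, s6, s7}): φ is true.
For instance, at s4:
  At s4: Box (r or (Dia s and s)) is true, so not Box (r or (Dia s and s)) is false.
    At s4: Box (r or (Dia s and s)) requires r or (Dia s and s) at every successor {s0, s5}.
      At s0: r or (Dia s and s) is true.
      At s5: r or (Dia s and s) is true.
    So Box (r or (Dia s and s)) is true at s4.
Satisfying worlds: {s0, s1, s7}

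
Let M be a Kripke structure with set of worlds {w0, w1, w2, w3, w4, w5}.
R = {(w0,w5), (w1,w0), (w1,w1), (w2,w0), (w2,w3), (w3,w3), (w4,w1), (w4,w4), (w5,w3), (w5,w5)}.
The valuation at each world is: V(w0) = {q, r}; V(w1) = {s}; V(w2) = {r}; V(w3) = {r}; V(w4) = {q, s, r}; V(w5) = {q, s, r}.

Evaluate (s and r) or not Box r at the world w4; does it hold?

Yes

At w4: s and r is true, not Box r is true, so (s and r) or not Box r is true.
  At w4: Box r is false, so not Box r is true.
    At w4: Box r requires r at every successor {w1, w4}.
      r fails at w1, so Box r is false at w4.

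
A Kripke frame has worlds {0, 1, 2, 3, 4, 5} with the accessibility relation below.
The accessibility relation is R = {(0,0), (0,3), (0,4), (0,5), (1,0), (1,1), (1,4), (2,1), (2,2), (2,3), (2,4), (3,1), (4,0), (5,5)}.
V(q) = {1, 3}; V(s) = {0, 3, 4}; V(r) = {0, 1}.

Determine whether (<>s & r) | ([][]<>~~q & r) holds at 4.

At 4: <>s & r is false, [][]<>~~q & r is false, so (<>s & r) | ([][]<>~~q & r) is false.
  At 4: <>s is true, r is false, so <>s & r is false.
    At 4: <>s requires s at some successor in {0}.
      s holds at 0, so <>s is true at 4.
  At 4: [][]<>~~q is false, r is false, so [][]<>~~q & r is false.
    At 4: [][]<>~~q requires []<>~~q at every successor {0}.
      []<>~~q fails at 0, so [][]<>~~q is false at 4.

No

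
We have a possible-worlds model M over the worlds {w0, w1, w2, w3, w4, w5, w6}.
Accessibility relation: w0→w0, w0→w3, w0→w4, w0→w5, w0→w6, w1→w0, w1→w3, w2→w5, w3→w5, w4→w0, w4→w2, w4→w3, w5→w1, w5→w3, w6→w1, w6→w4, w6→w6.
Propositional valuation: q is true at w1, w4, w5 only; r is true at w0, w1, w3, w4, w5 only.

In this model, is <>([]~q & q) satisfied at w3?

At w3: <>([]~q & q) requires []~q & q at some successor in {w5}.
  At w5: []~q & q is false.
So <>([]~q & q) is false at w3.

No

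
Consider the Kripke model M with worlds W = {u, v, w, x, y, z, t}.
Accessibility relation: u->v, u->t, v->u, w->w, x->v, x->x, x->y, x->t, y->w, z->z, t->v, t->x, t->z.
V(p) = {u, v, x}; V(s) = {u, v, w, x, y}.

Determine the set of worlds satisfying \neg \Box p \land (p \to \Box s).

Recall that \Box ψ holds at a world iff ψ holds at every accessible world, and \Diamond ψ holds iff ψ holds at some accessible world.
Let φ = \neg \Box p \land (p \to \Box s). Evaluate φ at each world:
  u (successors {v, t}): φ is false.
  v (successors {u}): φ is false.
  w (successors {w}): φ is true.
  x (successors {v, x, y, t}): φ is false.
  y (successors {w}): φ is true.
  z (successors {z}): φ is true.
  t (successors {v, x, z}): φ is true.
For instance, at z:
  At z: \neg \Box p is true, p \to \Box s is true, so \neg \Box p \land (p \to \Box s) is true.
    At z: \Box p is false, so \neg \Box p is true.
      At z: \Box p requires p at every successor {z}.
        p fails at z, so \Box p is false at z.
    At z: p is false, \Box s is false, so p \to \Box s is true.
      At z: \Box s requires s at every successor {z}.
        s fails at z, so \Box s is false at z.
Satisfying worlds: {w, y, z, t}

w, y, z, t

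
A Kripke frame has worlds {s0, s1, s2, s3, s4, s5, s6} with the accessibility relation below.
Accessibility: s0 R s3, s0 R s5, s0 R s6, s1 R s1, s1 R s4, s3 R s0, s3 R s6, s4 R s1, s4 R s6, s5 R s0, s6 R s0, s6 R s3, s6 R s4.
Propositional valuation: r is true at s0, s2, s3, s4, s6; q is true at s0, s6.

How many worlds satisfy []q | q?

5

Let φ = []q | q. Evaluate φ at each world:
  s0 (successors {s3, s5, s6}): φ is true.
  s1 (successors {s1, s4}): φ is false.
  s2 (successors ∅): φ is true.
  s3 (successors {s0, s6}): φ is true.
  s4 (successors {s1, s6}): φ is false.
  s5 (successors {s0}): φ is true.
  s6 (successors {s0, s3, s4}): φ is true.
For instance, at s6:
  At s6: []q is false, q is true, so []q | q is true.
    At s6: []q requires q at every successor {s0, s3, s4}.
      q fails at s3, so []q is false at s6.
Satisfying worlds: {s0, s2, s3, s5, s6}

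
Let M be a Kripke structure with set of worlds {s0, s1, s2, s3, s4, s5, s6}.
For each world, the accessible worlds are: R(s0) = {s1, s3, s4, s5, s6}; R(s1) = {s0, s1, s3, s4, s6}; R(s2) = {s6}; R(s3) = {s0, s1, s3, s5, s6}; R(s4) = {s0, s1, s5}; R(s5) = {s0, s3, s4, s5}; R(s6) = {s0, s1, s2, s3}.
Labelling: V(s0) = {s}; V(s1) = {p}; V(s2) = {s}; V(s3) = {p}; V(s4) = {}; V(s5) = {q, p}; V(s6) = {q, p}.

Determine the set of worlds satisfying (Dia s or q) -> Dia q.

Recall that Dia ψ holds at a world iff ψ holds at some accessible world.
Let φ = (Dia s or q) -> Dia q. Evaluate φ at each world:
  s0 (successors {s1, s3, s4, s5, s6}): φ is true.
  s1 (successors {s0, s1, s3, s4, s6}): φ is true.
  s2 (successors {s6}): φ is true.
  s3 (successors {s0, s1, s3, s5, s6}): φ is true.
  s4 (successors {s0, s1, s5}): φ is true.
  s5 (successors {s0, s3, s4, s5}): φ is true.
  s6 (successors {s0, s1, s2, s3}): φ is false.
For instance, at s5:
  At s5: Dia s or q is true, Dia q is true, so (Dia s or q) -> Dia q is true.
    At s5: Dia s is true, q is true, so Dia s or q is true.
      At s5: Dia s requires s at some successor in {s0, s3, s4, s5}.
        s holds at s0, so Dia s is true at s5.
    At s5: Dia q requires q at some successor in {s0, s3, s4, s5}.
      q holds at s5, so Dia q is true at s5.
Satisfying worlds: {s0, s1, s2, s3, s4, s5}

s0, s1, s2, s3, s4, s5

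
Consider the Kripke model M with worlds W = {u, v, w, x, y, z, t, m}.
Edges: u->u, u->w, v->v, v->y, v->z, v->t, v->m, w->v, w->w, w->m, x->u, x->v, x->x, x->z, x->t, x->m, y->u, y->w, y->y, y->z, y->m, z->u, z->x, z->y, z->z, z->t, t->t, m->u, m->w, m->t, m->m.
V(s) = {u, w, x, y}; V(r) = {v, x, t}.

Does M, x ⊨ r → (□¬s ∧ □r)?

No

Recall that □ψ holds at a world iff ψ holds at every accessible world, and ◇ψ holds iff ψ holds at some accessible world.
At x: r is true, □¬s ∧ □r is false, so r → (□¬s ∧ □r) is false.
  At x: □¬s is false, □r is false, so □¬s ∧ □r is false.
    At x: □¬s requires ¬s at every successor {u, v, x, z, t, m}.
      ¬s fails at u, so □¬s is false at x.
    At x: □r requires r at every successor {u, v, x, z, t, m}.
      r fails at u, so □r is false at x.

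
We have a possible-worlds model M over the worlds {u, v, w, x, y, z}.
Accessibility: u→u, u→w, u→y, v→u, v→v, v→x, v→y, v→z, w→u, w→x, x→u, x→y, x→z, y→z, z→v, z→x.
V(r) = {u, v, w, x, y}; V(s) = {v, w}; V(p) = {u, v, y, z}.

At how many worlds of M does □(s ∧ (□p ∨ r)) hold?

Let φ = □(s ∧ (□p ∨ r)). Evaluate φ at each world:
  u (successors {u, w, y}): φ is false.
  v (successors {u, v, x, y, z}): φ is false.
  w (successors {u, x}): φ is false.
  x (successors {u, y, z}): φ is false.
  y (successors {z}): φ is false.
  z (successors {v, x}): φ is false.
For instance, at x:
  At x: □(s ∧ (□p ∨ r)) requires s ∧ (□p ∨ r) at every successor {u, y, z}.
    s ∧ (□p ∨ r) fails at u, so □(s ∧ (□p ∨ r)) is false at x.
      At u: s is false, □p ∨ r is true, so s ∧ (□p ∨ r) is false.
Satisfying worlds: none.

0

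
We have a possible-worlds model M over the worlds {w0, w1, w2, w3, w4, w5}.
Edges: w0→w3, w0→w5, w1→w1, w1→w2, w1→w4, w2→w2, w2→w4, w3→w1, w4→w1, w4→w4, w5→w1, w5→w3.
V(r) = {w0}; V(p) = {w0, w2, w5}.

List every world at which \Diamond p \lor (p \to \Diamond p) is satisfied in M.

w0, w1, w2, w3, w4

Let φ = \Diamond p \lor (p \to \Diamond p). Evaluate φ at each world:
  w0 (successors {w3, w5}): φ is true.
  w1 (successors {w1, w2, w4}): φ is true.
  w2 (successors {w2, w4}): φ is true.
  w3 (successors {w1}): φ is true.
  w4 (successors {w1, w4}): φ is true.
  w5 (successors {w1, w3}): φ is false.
For instance, at w3:
  At w3: \Diamond p is false, p \to \Diamond p is true, so \Diamond p \lor (p \to \Diamond p) is true.
    At w3: \Diamond p requires p at some successor in {w1}.
      At w1: p is false.
    So \Diamond p is false at w3.
    At w3: p is false, \Diamond p is false, so p \to \Diamond p is true.
      At w3: \Diamond p requires p at some successor in {w1}.
        At w1: p is false.
      So \Diamond p is false at w3.
Satisfying worlds: {w0, w1, w2, w3, w4}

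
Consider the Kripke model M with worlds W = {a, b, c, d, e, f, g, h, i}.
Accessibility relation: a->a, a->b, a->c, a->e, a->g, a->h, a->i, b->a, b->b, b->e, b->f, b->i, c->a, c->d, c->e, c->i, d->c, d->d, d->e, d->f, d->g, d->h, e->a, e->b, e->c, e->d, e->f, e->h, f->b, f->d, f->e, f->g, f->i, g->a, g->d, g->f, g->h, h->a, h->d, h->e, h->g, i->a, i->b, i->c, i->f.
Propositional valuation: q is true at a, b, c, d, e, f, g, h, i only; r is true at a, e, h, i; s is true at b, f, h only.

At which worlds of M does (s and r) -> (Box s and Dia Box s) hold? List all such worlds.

a, b, c, d, e, f, g, i

Let φ = (s and r) -> (Box s and Dia Box s). Evaluate φ at each world:
  a (successors {a, b, c, e, g, h, i}): φ is true.
  b (successors {a, b, e, f, i}): φ is true.
  c (successors {a, d, e, i}): φ is true.
  d (successors {c, d, e, f, g, h}): φ is true.
  e (successors {a, b, c, d, f, h}): φ is true.
  f (successors {b, d, e, g, i}): φ is true.
  g (successors {a, d, f, h}): φ is true.
  h (successors {a, d, e, g}): φ is false.
  i (successors {a, b, c, f}): φ is true.
For instance, at d:
  At d: s and r is false, Box s and Dia Box s is false, so (s and r) -> (Box s and Dia Box s) is true.
    At d: Box s is false, Dia Box s is false, so Box s and Dia Box s is false.
      At d: Box s requires s at every successor {c, d, e, f, g, h}.
        s fails at c, so Box s is false at d.
      At d: Dia Box s requires Box s at some successor in {c, d, e, f, g, h}.
        At c: Box s is false.
        At d: Box s is false.
        At e: Box s is false.
        At f: Box s is false.
        At g: Box s is false.
        At h: Box s is false.
      So Dia Box s is false at d.
Satisfying worlds: {a, b, c, d, e, f, g, i}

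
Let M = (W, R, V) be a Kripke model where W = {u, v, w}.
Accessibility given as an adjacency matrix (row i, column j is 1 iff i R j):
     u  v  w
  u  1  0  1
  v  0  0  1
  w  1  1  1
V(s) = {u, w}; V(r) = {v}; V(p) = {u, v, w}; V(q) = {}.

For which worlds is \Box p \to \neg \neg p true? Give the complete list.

Let φ = \Box p \to \neg \neg p. Evaluate φ at each world:
  u (successors {u, w}): φ is true.
  v (successors {w}): φ is true.
  w (successors {u, v, w}): φ is true.
For instance, at v:
  At v: \Box p is true, \neg \neg p is true, so \Box p \to \neg \neg p is true.
    At v: \Box p requires p at every successor {w}.
      At w: p is true.
    So \Box p is true at v.
Satisfying worlds: {u, v, w}

u, v, w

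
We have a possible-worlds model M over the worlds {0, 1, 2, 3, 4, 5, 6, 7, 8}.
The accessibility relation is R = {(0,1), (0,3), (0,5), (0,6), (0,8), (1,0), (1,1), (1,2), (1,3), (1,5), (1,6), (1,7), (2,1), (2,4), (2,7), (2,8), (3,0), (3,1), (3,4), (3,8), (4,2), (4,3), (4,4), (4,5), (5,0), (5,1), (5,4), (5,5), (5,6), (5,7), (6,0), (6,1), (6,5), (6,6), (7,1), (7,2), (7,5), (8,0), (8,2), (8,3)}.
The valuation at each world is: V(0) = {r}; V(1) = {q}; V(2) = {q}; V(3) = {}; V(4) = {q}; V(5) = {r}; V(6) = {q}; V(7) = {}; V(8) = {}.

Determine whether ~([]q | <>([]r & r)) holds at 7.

Yes

At 7: []q | <>([]r & r) is false, so ~([]q | <>([]r & r)) is true.
  At 7: []q is false, <>([]r & r) is false, so []q | <>([]r & r) is false.
    At 7: []q requires q at every successor {1, 2, 5}.
      q fails at 5, so []q is false at 7.
    At 7: <>([]r & r) requires []r & r at some successor in {1, 2, 5}.
      At 1: []r & r is false.
      At 2: []r & r is false.
      At 5: []r & r is false.
    So <>([]r & r) is false at 7.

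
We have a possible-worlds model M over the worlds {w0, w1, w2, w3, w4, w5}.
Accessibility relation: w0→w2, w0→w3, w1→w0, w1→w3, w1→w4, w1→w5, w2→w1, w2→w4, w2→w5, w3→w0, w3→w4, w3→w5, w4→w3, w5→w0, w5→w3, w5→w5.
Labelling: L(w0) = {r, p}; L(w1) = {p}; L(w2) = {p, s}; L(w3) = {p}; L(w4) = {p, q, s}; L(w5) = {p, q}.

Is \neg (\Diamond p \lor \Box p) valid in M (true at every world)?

Let φ = \neg (\Diamond p \lor \Box p). Evaluate φ at each world:
  w0 (successors {w2, w3}): φ is false.
  w1 (successors {w0, w3, w4, w5}): φ is false.
  w2 (successors {w1, w4, w5}): φ is false.
  w3 (successors {w0, w4, w5}): φ is false.
  w4 (successors {w3}): φ is false.
  w5 (successors {w0, w3, w5}): φ is false.
Detail at w0 (counterexample):
  At w0: \Diamond p \lor \Box p is true, so \neg (\Diamond p \lor \Box p) is false.
    At w0: \Diamond p is true, \Box p is true, so \Diamond p \lor \Box p is true.
      At w0: \Diamond p requires p at some successor in {w2, w3}.
        p holds at w2, so \Diamond p is true at w0.
      At w0: \Box p requires p at every successor {w2, w3}.
        At w2: p is true.
        At w3: p is true.
      So \Box p is true at w0.

No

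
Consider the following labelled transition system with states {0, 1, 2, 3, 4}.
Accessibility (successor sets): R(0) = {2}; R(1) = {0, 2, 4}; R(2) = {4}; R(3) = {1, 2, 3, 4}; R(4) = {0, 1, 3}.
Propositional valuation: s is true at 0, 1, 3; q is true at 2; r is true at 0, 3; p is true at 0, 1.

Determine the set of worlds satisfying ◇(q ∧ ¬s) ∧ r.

0, 3

Let φ = ◇(q ∧ ¬s) ∧ r. Evaluate φ at each world:
  0 (successors {2}): φ is true.
  1 (successors {0, 2, 4}): φ is false.
  2 (successors {4}): φ is false.
  3 (successors {1, 2, 3, 4}): φ is true.
  4 (successors {0, 1, 3}): φ is false.
For instance, at 0:
  At 0: ◇(q ∧ ¬s) is true, r is true, so ◇(q ∧ ¬s) ∧ r is true.
    At 0: ◇(q ∧ ¬s) requires q ∧ ¬s at some successor in {2}.
      q ∧ ¬s holds at 2, so ◇(q ∧ ¬s) is true at 0.
Satisfying worlds: {0, 3}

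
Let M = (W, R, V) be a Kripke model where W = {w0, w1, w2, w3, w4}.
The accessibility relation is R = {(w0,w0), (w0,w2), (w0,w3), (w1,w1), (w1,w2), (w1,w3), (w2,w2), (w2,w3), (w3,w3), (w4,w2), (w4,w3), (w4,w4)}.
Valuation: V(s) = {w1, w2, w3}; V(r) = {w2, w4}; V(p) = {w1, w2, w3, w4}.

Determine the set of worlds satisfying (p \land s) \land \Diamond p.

w1, w2, w3

Let φ = (p \land s) \land \Diamond p. Evaluate φ at each world:
  w0 (successors {w0, w2, w3}): φ is false.
  w1 (successors {w1, w2, w3}): φ is true.
  w2 (successors {w2, w3}): φ is true.
  w3 (successors {w3}): φ is true.
  w4 (successors {w2, w3, w4}): φ is false.
For instance, at w0:
  At w0: p \land s is false, \Diamond p is true, so (p \land s) \land \Diamond p is false.
    At w0: \Diamond p requires p at some successor in {w0, w2, w3}.
      p holds at w2, so \Diamond p is true at w0.
Satisfying worlds: {w1, w2, w3}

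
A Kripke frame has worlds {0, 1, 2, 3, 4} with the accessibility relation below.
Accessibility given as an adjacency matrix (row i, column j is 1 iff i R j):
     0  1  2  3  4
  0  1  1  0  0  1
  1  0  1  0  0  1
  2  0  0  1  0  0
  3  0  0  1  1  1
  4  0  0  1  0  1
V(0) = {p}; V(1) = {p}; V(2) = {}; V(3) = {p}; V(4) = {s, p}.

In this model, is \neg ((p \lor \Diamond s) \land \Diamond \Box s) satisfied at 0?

At 0: (p \lor \Diamond s) \land \Diamond \Box s is false, so \neg ((p \lor \Diamond s) \land \Diamond \Box s) is true.
  At 0: p \lor \Diamond s is true, \Diamond \Box s is false, so (p \lor \Diamond s) \land \Diamond \Box s is false.
    At 0: p is true, \Diamond s is true, so p \lor \Diamond s is true.
      At 0: \Diamond s requires s at some successor in {0, 1, 4}.
        s holds at 4, so \Diamond s is true at 0.
    At 0: \Diamond \Box s requires \Box s at some successor in {0, 1, 4}.
      At 0: \Box s is false.
      At 1: \Box s is false.
      At 4: \Box s is false.
    So \Diamond \Box s is false at 0.

Yes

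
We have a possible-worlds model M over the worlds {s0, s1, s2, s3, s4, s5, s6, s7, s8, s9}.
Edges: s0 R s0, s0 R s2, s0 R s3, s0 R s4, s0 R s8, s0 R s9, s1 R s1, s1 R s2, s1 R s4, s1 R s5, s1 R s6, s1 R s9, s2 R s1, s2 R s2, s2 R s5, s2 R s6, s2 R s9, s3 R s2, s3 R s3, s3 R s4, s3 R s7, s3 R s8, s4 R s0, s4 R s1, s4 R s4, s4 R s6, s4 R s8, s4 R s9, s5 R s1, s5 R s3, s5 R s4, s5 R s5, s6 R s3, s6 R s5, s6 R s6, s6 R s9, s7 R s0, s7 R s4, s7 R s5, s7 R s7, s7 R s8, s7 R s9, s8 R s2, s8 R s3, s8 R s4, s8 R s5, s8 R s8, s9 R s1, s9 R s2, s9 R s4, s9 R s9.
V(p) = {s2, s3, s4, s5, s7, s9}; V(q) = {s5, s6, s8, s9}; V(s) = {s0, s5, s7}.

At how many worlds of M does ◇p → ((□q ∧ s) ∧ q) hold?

0

Let φ = ◇p → ((□q ∧ s) ∧ q). Evaluate φ at each world:
  s0 (successors {s0, s2, s3, s4, s8, s9}): φ is false.
  s1 (successors {s1, s2, s4, s5, s6, s9}): φ is false.
  s2 (successors {s1, s2, s5, s6, s9}): φ is false.
  s3 (successors {s2, s3, s4, s7, s8}): φ is false.
  s4 (successors {s0, s1, s4, s6, s8, s9}): φ is false.
  s5 (successors {s1, s3, s4, s5}): φ is false.
  s6 (successors {s3, s5, s6, s9}): φ is false.
  s7 (successors {s0, s4, s5, s7, s8, s9}): φ is false.
  s8 (successors {s2, s3, s4, s5, s8}): φ is false.
  s9 (successors {s1, s2, s4, s9}): φ is false.
For instance, at s3:
  At s3: ◇p is true, (□q ∧ s) ∧ q is false, so ◇p → ((□q ∧ s) ∧ q) is false.
    At s3: ◇p requires p at some successor in {s2, s3, s4, s7, s8}.
      p holds at s2, so ◇p is true at s3.
    At s3: □q ∧ s is false, q is false, so (□q ∧ s) ∧ q is false.
      At s3: □q is false, s is false, so □q ∧ s is false.
Satisfying worlds: none.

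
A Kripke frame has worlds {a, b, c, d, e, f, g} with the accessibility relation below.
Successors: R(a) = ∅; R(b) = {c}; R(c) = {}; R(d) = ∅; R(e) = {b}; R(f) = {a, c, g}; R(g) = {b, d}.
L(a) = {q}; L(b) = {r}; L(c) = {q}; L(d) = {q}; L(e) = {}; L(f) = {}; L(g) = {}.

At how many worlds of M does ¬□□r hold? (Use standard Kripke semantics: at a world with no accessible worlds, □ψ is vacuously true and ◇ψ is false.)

3

Recall that □ψ holds at a world iff ψ holds at every accessible world, and ◇ψ holds iff ψ holds at some accessible world.
Let φ = ¬□□r. Evaluate φ at each world:
  a (successors ∅): φ is false.
  b (successors {c}): φ is false.
  c (successors ∅): φ is false.
  d (successors ∅): φ is false.
  e (successors {b}): φ is true.
  f (successors {a, c, g}): φ is true.
  g (successors {b, d}): φ is true.
For instance, at b:
  At b: □□r is true, so ¬□□r is false.
    At b: □□r requires □r at every successor {c}.
      At c: □r is true.
    So □□r is true at b.
Satisfying worlds: {e, f, g}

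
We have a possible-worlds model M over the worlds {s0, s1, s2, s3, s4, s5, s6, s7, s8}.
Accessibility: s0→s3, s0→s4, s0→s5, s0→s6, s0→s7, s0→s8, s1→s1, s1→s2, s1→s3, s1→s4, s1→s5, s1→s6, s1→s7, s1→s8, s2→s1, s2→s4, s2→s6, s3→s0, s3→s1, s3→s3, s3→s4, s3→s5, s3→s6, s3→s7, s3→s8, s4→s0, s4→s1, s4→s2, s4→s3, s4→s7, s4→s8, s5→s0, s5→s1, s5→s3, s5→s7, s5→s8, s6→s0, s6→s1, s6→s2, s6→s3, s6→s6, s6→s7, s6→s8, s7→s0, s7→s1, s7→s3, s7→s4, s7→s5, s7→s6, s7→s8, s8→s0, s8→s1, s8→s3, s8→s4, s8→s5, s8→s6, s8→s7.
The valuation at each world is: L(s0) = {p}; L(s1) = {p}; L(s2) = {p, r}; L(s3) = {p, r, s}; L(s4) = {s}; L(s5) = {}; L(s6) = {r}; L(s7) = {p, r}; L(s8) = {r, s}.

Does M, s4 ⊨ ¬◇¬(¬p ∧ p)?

At s4: ◇¬(¬p ∧ p) is true, so ¬◇¬(¬p ∧ p) is false.
  At s4: ◇¬(¬p ∧ p) requires ¬(¬p ∧ p) at some successor in {s0, s1, s2, s3, s7, s8}.
    ¬(¬p ∧ p) holds at s0, so ◇¬(¬p ∧ p) is true at s4.

No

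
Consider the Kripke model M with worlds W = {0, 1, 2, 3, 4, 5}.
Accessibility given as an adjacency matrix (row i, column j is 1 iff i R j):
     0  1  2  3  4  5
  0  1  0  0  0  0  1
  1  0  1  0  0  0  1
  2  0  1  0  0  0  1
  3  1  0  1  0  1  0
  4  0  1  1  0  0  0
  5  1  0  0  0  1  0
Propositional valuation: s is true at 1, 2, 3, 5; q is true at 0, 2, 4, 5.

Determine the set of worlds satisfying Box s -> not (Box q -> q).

0, 3, 5

Recall that Box ψ holds at a world iff ψ holds at every accessible world, and Dia ψ holds iff ψ holds at some accessible world.
Let φ = Box s -> not (Box q -> q). Evaluate φ at each world:
  0 (successors {0, 5}): φ is true.
  1 (successors {1, 5}): φ is false.
  2 (successors {1, 5}): φ is false.
  3 (successors {0, 2, 4}): φ is true.
  4 (successors {1, 2}): φ is false.
  5 (successors {0, 4}): φ is true.
For instance, at 2:
  At 2: Box s is true, not (Box q -> q) is false, so Box s -> not (Box q -> q) is false.
    At 2: Box s requires s at every successor {1, 5}.
      At 1: s is true.
      At 5: s is true.
    So Box s is true at 2.
    At 2: Box q -> q is true, so not (Box q -> q) is false.
      At 2: Box q is false, q is true, so Box q -> q is true.
Satisfying worlds: {0, 3, 5}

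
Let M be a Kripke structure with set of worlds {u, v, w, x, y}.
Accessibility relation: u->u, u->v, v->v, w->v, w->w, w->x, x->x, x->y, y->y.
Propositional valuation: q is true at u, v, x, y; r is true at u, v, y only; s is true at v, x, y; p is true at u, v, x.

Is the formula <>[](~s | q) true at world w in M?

At w: <>[](~s | q) requires [](~s | q) at some successor in {v, w, x}.
  [](~s | q) holds at v, so <>[](~s | q) is true at w.
    At v: [](~s | q) requires ~s | q at every successor {v}.
      At v: ~s | q is true.
    So [](~s | q) is true at v.

Yes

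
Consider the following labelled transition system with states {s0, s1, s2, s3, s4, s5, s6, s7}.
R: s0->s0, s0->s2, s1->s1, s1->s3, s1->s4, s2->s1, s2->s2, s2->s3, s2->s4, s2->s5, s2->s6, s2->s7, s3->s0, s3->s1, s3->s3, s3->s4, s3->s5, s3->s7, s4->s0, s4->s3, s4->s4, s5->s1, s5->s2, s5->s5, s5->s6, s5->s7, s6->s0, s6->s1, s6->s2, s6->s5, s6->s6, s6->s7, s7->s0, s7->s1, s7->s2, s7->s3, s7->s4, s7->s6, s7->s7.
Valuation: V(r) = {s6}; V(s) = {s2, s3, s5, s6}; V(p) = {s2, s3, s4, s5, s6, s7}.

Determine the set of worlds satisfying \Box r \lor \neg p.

Recall that \Box ψ holds at a world iff ψ holds at every accessible world, and \Diamond ψ holds iff ψ holds at some accessible world.
Let φ = \Box r \lor \neg p. Evaluate φ at each world:
  s0 (successors {s0, s2}): φ is true.
  s1 (successors {s1, s3, s4}): φ is true.
  s2 (successors {s1, s2, s3, s4, s5, s6, s7}): φ is false.
  s3 (successors {s0, s1, s3, s4, s5, s7}): φ is false.
  s4 (successors {s0, s3, s4}): φ is false.
  s5 (successors {s1, s2, s5, s6, s7}): φ is false.
  s6 (successors {s0, s1, s2, s5, s6, s7}): φ is false.
  s7 (successors {s0, s1, s2, s3, s4, s6, s7}): φ is false.
For instance, at s4:
  At s4: \Box r is false, \neg p is false, so \Box r \lor \neg p is false.
    At s4: \Box r requires r at every successor {s0, s3, s4}.
      r fails at s0, so \Box r is false at s4.
Satisfying worlds: {s0, s1}

s0, s1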